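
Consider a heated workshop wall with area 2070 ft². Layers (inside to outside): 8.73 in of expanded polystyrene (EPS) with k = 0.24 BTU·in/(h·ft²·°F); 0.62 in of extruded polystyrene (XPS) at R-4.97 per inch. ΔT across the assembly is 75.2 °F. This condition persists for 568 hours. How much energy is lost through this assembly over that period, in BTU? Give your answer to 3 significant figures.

8.73/0.24 = 36.38
0.62 × 4.97 = 3.081
R_total = 36.38 + 3.081 = 39.46 ft²·°F·h/BTU
Q = 2070 × 75.2 / 39.46 = 3945 BTU/h
E = 3945 × 568 = 2241000 BTU

2240000 BTU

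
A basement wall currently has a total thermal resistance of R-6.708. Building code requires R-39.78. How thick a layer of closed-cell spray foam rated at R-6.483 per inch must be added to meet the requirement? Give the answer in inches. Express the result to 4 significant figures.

ΔR = 39.78 − 6.708 = 33.072 ft²·°F·h/BTU
L = ΔR / (R/in) = 33.072/6.483 = 5.1013 in

5.101 in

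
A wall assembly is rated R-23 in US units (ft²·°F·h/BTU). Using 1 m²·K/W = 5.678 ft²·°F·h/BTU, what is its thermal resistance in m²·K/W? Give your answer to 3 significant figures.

R_SI = 23/5.678 = 4.051

4.05 m²·K/W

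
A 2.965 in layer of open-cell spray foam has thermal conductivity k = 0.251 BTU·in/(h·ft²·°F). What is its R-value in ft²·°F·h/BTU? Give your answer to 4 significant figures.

R = L/k = 2.965/0.251 = 11.813 ft²·°F·h/BTU

11.81 ft²·°F·h/BTU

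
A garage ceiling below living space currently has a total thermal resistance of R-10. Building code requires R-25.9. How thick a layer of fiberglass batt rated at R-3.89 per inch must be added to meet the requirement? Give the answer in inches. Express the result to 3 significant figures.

ΔR = 25.9 − 10 = 15.9 ft²·°F·h/BTU
L = ΔR / (R/in) = 15.9/3.89 = 4.087 in

4.09 in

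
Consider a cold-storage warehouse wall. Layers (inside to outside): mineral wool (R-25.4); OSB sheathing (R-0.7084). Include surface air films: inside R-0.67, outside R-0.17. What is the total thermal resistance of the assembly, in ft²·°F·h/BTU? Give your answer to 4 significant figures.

26.95 ft²·°F·h/BTU

R_total = 0.67 + 25.4 + 0.7084 + 0.17 = 26.948 ft²·°F·h/BTU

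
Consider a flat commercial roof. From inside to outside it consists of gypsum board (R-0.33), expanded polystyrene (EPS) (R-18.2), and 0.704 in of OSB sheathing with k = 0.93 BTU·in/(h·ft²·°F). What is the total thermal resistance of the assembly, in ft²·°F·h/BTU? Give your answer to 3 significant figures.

0.704/0.93 = 0.757
R_total = 0.33 + 18.2 + 0.757 = 19.29 ft²·°F·h/BTU

19.3 ft²·°F·h/BTU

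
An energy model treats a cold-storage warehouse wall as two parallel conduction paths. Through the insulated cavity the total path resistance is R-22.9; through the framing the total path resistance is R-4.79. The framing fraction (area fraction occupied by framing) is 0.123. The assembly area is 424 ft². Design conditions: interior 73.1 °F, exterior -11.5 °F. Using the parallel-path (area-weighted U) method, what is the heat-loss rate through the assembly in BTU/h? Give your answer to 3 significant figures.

U_eff = 0.877/22.9 + 0.123/4.79 = 0.0383 + 0.02568 = 0.06398
R_eff = 1/U_eff = 15.63 ft²·°F·h/BTU
Q = 424 × (73.1 − (-11.5)) / 15.63 = 2295 BTU/h

2290 BTU/h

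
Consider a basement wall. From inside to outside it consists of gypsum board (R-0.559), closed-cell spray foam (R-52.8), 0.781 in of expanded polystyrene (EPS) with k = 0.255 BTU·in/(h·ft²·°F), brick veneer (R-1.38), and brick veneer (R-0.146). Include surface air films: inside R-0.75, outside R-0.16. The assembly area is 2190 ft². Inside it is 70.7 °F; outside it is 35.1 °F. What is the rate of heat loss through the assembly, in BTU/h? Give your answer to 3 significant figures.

0.781/0.255 = 3.063
R_total = 0.75 + 0.559 + 52.8 + 3.063 + 1.38 + 0.146 + 0.16 = 58.86 ft²·°F·h/BTU
Q = A·ΔT/R = 2190 × (70.7 − 35.1) / 58.86 = 1325 BTU/h

1320 BTU/h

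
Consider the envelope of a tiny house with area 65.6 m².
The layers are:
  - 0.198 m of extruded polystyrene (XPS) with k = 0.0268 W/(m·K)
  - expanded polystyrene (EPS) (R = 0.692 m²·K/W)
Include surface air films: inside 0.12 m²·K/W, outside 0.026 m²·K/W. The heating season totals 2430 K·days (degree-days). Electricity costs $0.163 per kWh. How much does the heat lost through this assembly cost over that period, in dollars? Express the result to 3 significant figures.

75.8 dollars

0.198/0.0268 = 7.388
R_total = 0.12 + 7.388 + 0.692 + 0.026 = 8.226 m²·K/W
E = A × HDD × 24 / R / 1000 = 65.6 × 2430 × 24 / 8.226 / 1000 = 465.1 kWh
Cost = 465.1 × 0.163 = $75.81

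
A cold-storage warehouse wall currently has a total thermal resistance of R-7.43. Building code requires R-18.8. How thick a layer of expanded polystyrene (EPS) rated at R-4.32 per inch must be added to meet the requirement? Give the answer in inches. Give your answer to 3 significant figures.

ΔR = 18.8 − 7.43 = 11.37 ft²·°F·h/BTU
L = ΔR / (R/in) = 11.37/4.32 = 2.632 in

2.63 in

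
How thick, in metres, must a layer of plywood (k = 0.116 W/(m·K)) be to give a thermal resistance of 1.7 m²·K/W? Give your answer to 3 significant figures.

0.197 m

L = R·k = 1.7 × 0.116 = 0.1972 m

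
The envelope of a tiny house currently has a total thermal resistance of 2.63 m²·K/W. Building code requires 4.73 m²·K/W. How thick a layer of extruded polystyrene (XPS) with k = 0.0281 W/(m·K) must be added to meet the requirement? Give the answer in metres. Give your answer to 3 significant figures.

ΔR = 4.73 − 2.63 = 2.1 m²·K/W
L = ΔR × k = 2.1 × 0.0281 = 0.05901 m

0.0590 m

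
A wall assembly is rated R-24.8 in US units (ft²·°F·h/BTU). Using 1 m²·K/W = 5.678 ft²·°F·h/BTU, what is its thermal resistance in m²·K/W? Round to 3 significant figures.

R_SI = 24.8/5.678 = 4.368

4.37 m²·K/W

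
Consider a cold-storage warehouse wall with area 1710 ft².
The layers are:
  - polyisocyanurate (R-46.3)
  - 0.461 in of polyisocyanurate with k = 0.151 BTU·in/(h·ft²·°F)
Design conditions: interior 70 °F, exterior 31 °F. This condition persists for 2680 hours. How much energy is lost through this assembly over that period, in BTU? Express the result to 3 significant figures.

0.461/0.151 = 3.053
R_total = 46.3 + 3.053 = 49.35 ft²·°F·h/BTU
Q = 1710 × (70 − 31) / 49.35 = 1351 BTU/h
E = 1351 × 2680 = 3621000 BTU

3620000 BTU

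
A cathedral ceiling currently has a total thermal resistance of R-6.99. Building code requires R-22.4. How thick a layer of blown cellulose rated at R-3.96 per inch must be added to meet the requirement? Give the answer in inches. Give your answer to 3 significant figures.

3.89 in

ΔR = 22.4 − 6.99 = 15.41 ft²·°F·h/BTU
L = ΔR / (R/in) = 15.41/3.96 = 3.891 in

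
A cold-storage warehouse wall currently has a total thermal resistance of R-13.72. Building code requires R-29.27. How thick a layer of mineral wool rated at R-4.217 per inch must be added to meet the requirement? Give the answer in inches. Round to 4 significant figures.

3.687 in

ΔR = 29.27 − 13.72 = 15.55 ft²·°F·h/BTU
L = ΔR / (R/in) = 15.55/4.217 = 3.6875 in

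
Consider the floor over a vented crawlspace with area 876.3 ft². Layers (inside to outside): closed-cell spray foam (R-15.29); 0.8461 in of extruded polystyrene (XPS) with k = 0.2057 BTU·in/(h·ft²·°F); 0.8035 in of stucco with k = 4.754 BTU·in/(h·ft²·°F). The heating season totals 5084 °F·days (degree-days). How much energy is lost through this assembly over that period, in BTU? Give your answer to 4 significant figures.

0.8461/0.2057 = 4.1133
0.8035/4.754 = 0.16902
R_total = 15.29 + 4.1133 + 0.16902 = 19.572 ft²·°F·h/BTU
E = A × HDD × 24 / R = 876.3 × 5084 × 24 / 19.572 = 5463000 BTU

5463000 BTU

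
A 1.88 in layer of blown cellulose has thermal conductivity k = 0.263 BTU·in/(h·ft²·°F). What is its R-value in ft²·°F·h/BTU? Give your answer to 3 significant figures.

7.15 ft²·°F·h/BTU

R = L/k = 1.88/0.263 = 7.148 ft²·°F·h/BTU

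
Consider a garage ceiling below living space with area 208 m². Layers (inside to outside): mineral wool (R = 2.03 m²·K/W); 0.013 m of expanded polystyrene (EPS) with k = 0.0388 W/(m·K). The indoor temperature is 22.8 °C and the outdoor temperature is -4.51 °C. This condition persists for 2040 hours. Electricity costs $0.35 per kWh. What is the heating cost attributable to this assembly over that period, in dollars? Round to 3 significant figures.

0.013/0.0388 = 0.3351
R_total = 2.03 + 0.3351 = 2.365 m²·K/W
Q = 208 × (22.8 − (-4.51)) / 2.365 = 2402 W
E = 2402 W × 2040 h / 1000 = 4900 kWh
Cost = 4900 × 0.35 = $1715

1710 dollars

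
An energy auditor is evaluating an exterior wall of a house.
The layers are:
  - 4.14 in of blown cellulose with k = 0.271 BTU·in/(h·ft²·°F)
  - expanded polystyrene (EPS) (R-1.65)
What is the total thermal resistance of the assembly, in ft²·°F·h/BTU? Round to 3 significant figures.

16.9 ft²·°F·h/BTU

4.14/0.271 = 15.28
R_total = 15.28 + 1.65 = 16.93 ft²·°F·h/BTU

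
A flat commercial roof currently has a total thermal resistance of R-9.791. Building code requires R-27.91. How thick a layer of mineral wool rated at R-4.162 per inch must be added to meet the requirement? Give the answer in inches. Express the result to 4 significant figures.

ΔR = 27.91 − 9.791 = 18.119 ft²·°F·h/BTU
L = ΔR / (R/in) = 18.119/4.162 = 4.3534 in

4.353 in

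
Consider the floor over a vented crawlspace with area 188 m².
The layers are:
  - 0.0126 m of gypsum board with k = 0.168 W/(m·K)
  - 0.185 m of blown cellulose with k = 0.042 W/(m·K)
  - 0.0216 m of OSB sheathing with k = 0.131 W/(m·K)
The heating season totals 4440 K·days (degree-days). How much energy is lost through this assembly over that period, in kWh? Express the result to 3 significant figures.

4310 kWh

0.0126/0.168 = 0.075
0.185/0.042 = 4.405
0.0216/0.131 = 0.1649
R_total = 0.075 + 4.405 + 0.1649 = 4.645 m²·K/W
E = A × HDD × 24 / R / 1000 = 188 × 4440 × 24 / 4.645 / 1000 = 4313 kWh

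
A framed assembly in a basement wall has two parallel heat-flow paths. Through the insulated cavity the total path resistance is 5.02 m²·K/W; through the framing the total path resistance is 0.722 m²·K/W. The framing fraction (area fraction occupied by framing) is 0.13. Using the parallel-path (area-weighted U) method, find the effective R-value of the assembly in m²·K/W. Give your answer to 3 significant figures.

U_eff = 0.87/5.02 + 0.13/0.722 = 0.1733 + 0.1801 = 0.3534
R_eff = 1/U_eff = 2.83 m²·K/W

2.83 m²·K/W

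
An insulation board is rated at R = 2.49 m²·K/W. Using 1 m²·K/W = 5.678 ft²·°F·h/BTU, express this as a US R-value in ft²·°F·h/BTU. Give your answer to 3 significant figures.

R_US = 2.49 × 5.678 = 14.14

14.1 ft²·°F·h/BTU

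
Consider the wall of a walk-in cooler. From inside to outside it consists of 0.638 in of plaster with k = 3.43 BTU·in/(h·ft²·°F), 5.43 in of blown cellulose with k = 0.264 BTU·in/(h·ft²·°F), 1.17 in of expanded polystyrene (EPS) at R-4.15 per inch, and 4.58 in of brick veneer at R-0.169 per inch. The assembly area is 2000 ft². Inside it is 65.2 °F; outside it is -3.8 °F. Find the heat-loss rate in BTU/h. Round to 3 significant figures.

0.638/3.43 = 0.186
5.43/0.264 = 20.57
1.17 × 4.15 = 4.856
4.58 × 0.169 = 0.774
R_total = 0.186 + 20.57 + 4.856 + 0.774 = 26.38 ft²·°F·h/BTU
Q = A·ΔT/R = 2000 × (65.2 − (-3.8)) / 26.38 = 5231 BTU/h

5230 BTU/h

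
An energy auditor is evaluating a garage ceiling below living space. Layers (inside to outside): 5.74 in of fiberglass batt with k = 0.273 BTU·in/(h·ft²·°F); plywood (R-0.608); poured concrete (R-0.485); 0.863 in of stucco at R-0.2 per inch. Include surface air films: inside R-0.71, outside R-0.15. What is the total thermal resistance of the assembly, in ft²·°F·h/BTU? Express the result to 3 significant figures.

5.74/0.273 = 21.03
0.863 × 0.2 = 0.1726
R_total = 0.71 + 21.03 + 0.608 + 0.485 + 0.1726 + 0.15 = 23.15 ft²·°F·h/BTU

23.2 ft²·°F·h/BTU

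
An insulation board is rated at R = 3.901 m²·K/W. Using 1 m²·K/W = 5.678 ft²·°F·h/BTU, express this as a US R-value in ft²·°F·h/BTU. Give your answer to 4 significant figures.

R_US = 3.901 × 5.678 = 22.15

22.15 ft²·°F·h/BTU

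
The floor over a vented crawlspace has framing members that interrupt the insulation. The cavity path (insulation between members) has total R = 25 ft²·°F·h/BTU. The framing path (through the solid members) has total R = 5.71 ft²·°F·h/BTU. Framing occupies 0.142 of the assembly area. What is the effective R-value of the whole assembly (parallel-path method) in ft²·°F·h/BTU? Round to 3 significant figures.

16.9 ft²·°F·h/BTU

U_eff = 0.858/25 + 0.142/5.71 = 0.03432 + 0.02487 = 0.05919
R_eff = 1/U_eff = 16.9 ft²·°F·h/BTU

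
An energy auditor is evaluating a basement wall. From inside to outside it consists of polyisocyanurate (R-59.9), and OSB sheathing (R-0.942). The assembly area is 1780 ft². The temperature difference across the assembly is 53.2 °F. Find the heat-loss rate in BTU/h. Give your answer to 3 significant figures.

R_total = 59.9 + 0.942 = 60.84 ft²·°F·h/BTU
Q = A·ΔT/R = 1780 × 53.2 / 60.84 = 1556 BTU/h

1560 BTU/h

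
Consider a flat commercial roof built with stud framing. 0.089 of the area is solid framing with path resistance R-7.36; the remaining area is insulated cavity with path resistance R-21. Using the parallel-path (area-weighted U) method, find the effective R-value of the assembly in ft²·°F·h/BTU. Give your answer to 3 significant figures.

U_eff = 0.911/21 + 0.089/7.36 = 0.04338 + 0.01209 = 0.05547
R_eff = 1/U_eff = 18.03 ft²·°F·h/BTU

18.0 ft²·°F·h/BTU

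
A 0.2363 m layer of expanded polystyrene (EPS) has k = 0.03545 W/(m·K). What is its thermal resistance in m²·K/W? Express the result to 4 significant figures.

6.666 m²·K/W

R = L/k = 0.2363/0.03545 = 6.6657 m²·K/W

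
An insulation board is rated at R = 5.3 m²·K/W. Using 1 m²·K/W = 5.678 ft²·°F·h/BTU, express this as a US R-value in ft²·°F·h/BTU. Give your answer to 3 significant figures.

30.1 ft²·°F·h/BTU

R_US = 5.3 × 5.678 = 30.09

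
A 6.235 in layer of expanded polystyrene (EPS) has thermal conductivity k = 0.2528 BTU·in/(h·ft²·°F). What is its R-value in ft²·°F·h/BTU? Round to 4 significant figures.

R = L/k = 6.235/0.2528 = 24.664 ft²·°F·h/BTU

24.66 ft²·°F·h/BTU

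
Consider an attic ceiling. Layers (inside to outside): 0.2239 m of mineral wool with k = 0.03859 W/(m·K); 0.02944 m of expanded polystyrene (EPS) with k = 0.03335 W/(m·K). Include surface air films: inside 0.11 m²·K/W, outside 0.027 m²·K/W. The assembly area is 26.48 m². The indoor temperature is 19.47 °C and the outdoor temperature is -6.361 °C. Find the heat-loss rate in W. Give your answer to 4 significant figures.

100.3 W

0.2239/0.03859 = 5.802
0.02944/0.03335 = 0.88276
R_total = 0.11 + 5.802 + 0.88276 + 0.027 = 6.8218 m²·K/W
Q = A·ΔT/R = 26.48 × (19.47 − (-6.361)) / 6.8218 = 100.27 W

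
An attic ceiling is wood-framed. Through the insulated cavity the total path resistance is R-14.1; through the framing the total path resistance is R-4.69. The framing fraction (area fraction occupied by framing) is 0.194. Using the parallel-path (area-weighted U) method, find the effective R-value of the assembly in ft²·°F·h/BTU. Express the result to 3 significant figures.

10.1 ft²·°F·h/BTU

U_eff = 0.806/14.1 + 0.194/4.69 = 0.05716 + 0.04136 = 0.09853
R_eff = 1/U_eff = 10.15 ft²·°F·h/BTU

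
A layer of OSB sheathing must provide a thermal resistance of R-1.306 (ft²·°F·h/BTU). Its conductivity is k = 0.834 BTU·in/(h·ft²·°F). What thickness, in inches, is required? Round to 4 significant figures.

L = R × k = 1.306 × 0.834 = 1.0892 in

1.089 in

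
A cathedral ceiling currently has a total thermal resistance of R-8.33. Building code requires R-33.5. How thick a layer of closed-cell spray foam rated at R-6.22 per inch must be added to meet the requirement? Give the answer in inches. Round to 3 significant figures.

4.05 in

ΔR = 33.5 − 8.33 = 25.17 ft²·°F·h/BTU
L = ΔR / (R/in) = 25.17/6.22 = 4.047 in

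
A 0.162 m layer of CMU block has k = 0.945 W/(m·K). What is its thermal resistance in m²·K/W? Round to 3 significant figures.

0.171 m²·K/W

R = L/k = 0.162/0.945 = 0.1714 m²·K/W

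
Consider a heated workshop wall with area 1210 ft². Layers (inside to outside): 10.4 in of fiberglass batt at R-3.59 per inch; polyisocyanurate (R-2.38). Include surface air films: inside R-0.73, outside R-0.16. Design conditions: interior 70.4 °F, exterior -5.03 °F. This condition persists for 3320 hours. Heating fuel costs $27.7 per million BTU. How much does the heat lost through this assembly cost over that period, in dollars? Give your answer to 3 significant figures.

10.4 × 3.59 = 37.34
R_total = 0.73 + 37.34 + 2.38 + 0.16 = 40.61 ft²·°F·h/BTU
Q = 1210 × (70.4 − (-5.03)) / 40.61 = 2248 BTU/h
E = 2248 × 3320 = 7462000 BTU
Cost = 7462000/10⁶ × 27.7 = $206.7

207 dollars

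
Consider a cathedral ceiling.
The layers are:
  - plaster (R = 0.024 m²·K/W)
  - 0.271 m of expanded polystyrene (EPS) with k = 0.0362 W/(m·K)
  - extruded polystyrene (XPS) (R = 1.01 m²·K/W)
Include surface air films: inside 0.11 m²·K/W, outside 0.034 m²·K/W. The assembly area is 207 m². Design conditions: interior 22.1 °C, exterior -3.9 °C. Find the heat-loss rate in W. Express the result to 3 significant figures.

621 W

0.271/0.0362 = 7.486
R_total = 0.11 + 0.024 + 7.486 + 1.01 + 0.034 = 8.664 m²·K/W
Q = A·ΔT/R = 207 × (22.1 − (-3.9)) / 8.664 = 621.2 W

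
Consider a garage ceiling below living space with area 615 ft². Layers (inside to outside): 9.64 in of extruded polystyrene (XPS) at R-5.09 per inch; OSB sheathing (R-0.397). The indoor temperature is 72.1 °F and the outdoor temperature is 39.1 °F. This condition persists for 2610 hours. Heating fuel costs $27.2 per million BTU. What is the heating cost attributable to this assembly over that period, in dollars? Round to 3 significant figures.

9.64 × 5.09 = 49.07
R_total = 49.07 + 0.397 = 49.46 ft²·°F·h/BTU
Q = 615 × (72.1 − 39.1) / 49.46 = 410.3 BTU/h
E = 410.3 × 2610 = 1071000 BTU
Cost = 1071000/10⁶ × 27.2 = $29.13

29.1 dollars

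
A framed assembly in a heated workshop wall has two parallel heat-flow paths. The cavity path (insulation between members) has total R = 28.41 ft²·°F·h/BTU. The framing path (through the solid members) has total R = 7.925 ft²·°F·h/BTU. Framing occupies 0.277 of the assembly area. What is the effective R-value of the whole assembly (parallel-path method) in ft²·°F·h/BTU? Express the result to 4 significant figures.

16.56 ft²·°F·h/BTU

U_eff = 0.723/28.41 + 0.277/7.925 = 0.025449 + 0.034953 = 0.060401
R_eff = 1/U_eff = 16.556 ft²·°F·h/BTU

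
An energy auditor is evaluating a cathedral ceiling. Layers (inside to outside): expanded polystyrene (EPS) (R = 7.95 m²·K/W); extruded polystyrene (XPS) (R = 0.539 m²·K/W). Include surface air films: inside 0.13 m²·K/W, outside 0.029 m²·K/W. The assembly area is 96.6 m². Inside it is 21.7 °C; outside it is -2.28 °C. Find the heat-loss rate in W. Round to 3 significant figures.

R_total = 0.13 + 7.95 + 0.539 + 0.029 = 8.648 m²·K/W
Q = A·ΔT/R = 96.6 × (21.7 − (-2.28)) / 8.648 = 267.9 W

268 W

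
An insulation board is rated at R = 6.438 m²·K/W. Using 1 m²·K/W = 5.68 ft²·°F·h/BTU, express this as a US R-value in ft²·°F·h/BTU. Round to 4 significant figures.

R_US = 6.438 × 5.68 = 36.568

36.57 ft²·°F·h/BTU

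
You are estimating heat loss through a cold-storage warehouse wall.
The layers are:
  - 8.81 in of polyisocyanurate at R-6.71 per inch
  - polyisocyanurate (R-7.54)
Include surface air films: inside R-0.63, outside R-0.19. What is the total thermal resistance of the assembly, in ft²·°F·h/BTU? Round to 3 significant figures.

67.5 ft²·°F·h/BTU

8.81 × 6.71 = 59.12
R_total = 0.63 + 59.12 + 7.54 + 0.19 = 67.48 ft²·°F·h/BTU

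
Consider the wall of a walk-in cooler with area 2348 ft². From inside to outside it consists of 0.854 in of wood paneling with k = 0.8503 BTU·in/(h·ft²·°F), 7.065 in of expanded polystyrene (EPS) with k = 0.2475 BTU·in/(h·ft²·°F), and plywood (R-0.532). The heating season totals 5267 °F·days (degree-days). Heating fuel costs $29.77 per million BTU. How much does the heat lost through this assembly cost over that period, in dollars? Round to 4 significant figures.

0.854/0.8503 = 1.0044
7.065/0.2475 = 28.545
R_total = 1.0044 + 28.545 + 0.532 = 30.082 ft²·°F·h/BTU
E = A × HDD × 24 / R = 2348 × 5267 × 24 / 30.082 = 9866600 BTU
Cost = 9866600/10⁶ × 29.77 = $293.73

293.7 dollars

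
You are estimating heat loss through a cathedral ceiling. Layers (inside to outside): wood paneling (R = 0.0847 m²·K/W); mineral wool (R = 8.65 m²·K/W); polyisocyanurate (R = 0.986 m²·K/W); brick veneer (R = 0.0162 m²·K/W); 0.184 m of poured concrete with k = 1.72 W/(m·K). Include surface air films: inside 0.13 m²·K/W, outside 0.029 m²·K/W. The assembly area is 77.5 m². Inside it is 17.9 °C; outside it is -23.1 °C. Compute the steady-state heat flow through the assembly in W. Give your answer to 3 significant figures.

318 W

0.184/1.72 = 0.107
R_total = 0.13 + 0.0847 + 8.65 + 0.986 + 0.0162 + 0.107 + 0.029 = 10 m²·K/W
Q = A·ΔT/R = 77.5 × (17.9 − (-23.1)) / 10 = 317.7 W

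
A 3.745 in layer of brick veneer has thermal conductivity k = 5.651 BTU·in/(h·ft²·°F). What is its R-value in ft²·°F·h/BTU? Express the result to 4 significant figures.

R = L/k = 3.745/5.651 = 0.66271 ft²·°F·h/BTU

0.6627 ft²·°F·h/BTU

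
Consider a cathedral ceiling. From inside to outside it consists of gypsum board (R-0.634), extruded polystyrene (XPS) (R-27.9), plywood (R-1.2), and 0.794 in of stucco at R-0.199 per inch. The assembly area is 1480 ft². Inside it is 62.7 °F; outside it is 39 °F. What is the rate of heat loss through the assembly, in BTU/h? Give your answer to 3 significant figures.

1170 BTU/h

0.794 × 0.199 = 0.158
R_total = 0.634 + 27.9 + 1.2 + 0.158 = 29.89 ft²·°F·h/BTU
Q = A·ΔT/R = 1480 × (62.7 − 39) / 29.89 = 1173 BTU/h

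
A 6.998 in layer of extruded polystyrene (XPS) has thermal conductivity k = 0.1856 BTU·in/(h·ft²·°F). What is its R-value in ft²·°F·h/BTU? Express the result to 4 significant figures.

R = L/k = 6.998/0.1856 = 37.705 ft²·°F·h/BTU

37.70 ft²·°F·h/BTU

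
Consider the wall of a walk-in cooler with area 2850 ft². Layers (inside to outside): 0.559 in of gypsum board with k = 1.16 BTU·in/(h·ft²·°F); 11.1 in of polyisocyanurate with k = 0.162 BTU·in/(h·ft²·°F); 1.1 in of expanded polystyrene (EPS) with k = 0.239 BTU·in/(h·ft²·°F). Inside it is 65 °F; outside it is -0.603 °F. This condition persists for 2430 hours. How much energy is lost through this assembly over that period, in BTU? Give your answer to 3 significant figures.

6170000 BTU

0.559/1.16 = 0.4819
11.1/0.162 = 68.52
1.1/0.239 = 4.603
R_total = 0.4819 + 68.52 + 4.603 = 73.6 ft²·°F·h/BTU
Q = 2850 × (65 − (-0.603)) / 73.6 = 2540 BTU/h
E = 2540 × 2430 = 6173000 BTU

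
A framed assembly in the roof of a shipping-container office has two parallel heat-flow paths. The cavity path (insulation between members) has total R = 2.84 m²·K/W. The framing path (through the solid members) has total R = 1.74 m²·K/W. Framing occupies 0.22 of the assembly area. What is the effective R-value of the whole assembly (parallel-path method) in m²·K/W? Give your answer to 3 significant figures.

U_eff = 0.78/2.84 + 0.22/1.74 = 0.2746 + 0.1264 = 0.4011
R_eff = 1/U_eff = 2.493 m²·K/W

2.49 m²·K/W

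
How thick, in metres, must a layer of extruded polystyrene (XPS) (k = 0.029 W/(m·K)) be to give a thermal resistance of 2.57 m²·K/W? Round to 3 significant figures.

L = R·k = 2.57 × 0.029 = 0.07453 m

0.0745 m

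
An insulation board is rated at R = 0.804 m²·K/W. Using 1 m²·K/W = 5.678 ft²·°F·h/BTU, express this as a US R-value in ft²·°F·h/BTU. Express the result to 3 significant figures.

4.57 ft²·°F·h/BTU

R_US = 0.804 × 5.678 = 4.565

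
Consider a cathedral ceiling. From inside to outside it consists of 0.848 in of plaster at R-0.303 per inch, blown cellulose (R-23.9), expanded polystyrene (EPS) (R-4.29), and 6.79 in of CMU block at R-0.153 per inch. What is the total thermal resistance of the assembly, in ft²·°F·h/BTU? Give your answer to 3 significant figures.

0.848 × 0.303 = 0.2569
6.79 × 0.153 = 1.039
R_total = 0.2569 + 23.9 + 4.29 + 1.039 = 29.49 ft²·°F·h/BTU

29.5 ft²·°F·h/BTU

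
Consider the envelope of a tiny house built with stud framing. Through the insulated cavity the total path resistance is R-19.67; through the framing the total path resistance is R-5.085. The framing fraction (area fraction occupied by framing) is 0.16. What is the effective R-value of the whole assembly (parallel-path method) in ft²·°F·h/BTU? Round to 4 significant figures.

13.48 ft²·°F·h/BTU

U_eff = 0.84/19.67 + 0.16/5.085 = 0.042705 + 0.031465 = 0.07417
R_eff = 1/U_eff = 13.483 ft²·°F·h/BTU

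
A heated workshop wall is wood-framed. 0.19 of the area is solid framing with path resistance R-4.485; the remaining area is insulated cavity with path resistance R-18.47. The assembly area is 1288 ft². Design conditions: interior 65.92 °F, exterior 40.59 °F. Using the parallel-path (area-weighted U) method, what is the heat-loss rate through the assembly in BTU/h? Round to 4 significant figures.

U_eff = 0.81/18.47 + 0.19/4.485 = 0.043855 + 0.042363 = 0.086218
R_eff = 1/U_eff = 11.598 ft²·°F·h/BTU
Q = 1288 × (65.92 − 40.59) / 11.598 = 2812.9 BTU/h

2813 BTU/h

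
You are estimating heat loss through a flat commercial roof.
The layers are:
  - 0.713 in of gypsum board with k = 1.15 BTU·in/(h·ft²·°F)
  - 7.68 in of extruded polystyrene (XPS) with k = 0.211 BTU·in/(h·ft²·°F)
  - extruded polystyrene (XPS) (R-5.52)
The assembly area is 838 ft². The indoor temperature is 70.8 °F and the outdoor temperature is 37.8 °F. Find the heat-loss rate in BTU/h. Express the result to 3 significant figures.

0.713/1.15 = 0.62
7.68/0.211 = 36.4
R_total = 0.62 + 36.4 + 5.52 = 42.54 ft²·°F·h/BTU
Q = A·ΔT/R = 838 × (70.8 − 37.8) / 42.54 = 650.1 BTU/h

650 BTU/h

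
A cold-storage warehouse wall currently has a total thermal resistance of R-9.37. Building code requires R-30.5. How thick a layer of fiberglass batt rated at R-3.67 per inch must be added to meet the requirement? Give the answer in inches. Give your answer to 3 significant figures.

5.76 in

ΔR = 30.5 − 9.37 = 21.13 ft²·°F·h/BTU
L = ΔR / (R/in) = 21.13/3.67 = 5.757 in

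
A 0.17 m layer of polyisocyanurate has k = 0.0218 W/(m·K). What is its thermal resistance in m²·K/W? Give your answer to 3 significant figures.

R = L/k = 0.17/0.0218 = 7.798 m²·K/W

7.80 m²·K/W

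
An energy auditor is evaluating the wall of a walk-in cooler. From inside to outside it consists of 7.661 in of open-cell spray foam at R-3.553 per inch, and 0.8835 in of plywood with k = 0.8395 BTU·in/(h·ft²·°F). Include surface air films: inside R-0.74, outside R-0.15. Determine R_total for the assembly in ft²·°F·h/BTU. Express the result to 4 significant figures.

7.661 × 3.553 = 27.22
0.8835/0.8395 = 1.0524
R_total = 0.74 + 27.22 + 1.0524 + 0.15 = 29.162 ft²·°F·h/BTU

29.16 ft²·°F·h/BTU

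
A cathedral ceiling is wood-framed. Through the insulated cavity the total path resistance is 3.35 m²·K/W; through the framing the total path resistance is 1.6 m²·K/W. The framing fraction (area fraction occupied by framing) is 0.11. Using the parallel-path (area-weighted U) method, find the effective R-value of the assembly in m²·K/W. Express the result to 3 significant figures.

2.99 m²·K/W

U_eff = 0.89/3.35 + 0.11/1.6 = 0.2657 + 0.06875 = 0.3344
R_eff = 1/U_eff = 2.99 m²·K/W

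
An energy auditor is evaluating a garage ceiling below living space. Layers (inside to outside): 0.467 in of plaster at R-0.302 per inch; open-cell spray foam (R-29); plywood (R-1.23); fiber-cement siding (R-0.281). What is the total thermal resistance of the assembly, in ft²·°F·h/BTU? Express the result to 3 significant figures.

0.467 × 0.302 = 0.141
R_total = 0.141 + 29 + 1.23 + 0.281 = 30.65 ft²·°F·h/BTU

30.7 ft²·°F·h/BTU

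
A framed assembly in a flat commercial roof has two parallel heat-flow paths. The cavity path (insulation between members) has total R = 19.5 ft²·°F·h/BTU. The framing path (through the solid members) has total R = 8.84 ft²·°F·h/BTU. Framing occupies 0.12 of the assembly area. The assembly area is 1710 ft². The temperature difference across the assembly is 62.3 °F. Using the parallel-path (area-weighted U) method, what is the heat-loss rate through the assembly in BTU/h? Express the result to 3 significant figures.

6250 BTU/h

U_eff = 0.88/19.5 + 0.12/8.84 = 0.04513 + 0.01357 = 0.0587
R_eff = 1/U_eff = 17.03 ft²·°F·h/BTU
Q = 1710 × 62.3 / 17.03 = 6254 BTU/h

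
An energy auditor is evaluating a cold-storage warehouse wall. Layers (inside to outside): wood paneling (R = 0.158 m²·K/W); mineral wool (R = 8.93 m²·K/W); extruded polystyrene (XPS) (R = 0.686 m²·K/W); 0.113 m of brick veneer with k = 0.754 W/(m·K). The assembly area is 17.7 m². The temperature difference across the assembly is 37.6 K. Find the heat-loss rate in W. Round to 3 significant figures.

0.113/0.754 = 0.1499
R_total = 0.158 + 8.93 + 0.686 + 0.1499 = 9.924 m²·K/W
Q = A·ΔT/R = 17.7 × 37.6 / 9.924 = 67.06 W

67.1 W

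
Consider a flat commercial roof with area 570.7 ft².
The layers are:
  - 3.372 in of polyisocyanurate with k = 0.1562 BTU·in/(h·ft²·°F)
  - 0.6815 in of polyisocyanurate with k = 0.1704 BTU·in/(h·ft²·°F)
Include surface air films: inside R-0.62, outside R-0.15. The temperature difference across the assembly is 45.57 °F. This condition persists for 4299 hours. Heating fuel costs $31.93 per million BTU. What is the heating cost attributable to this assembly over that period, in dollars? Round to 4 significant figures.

3.372/0.1562 = 21.588
0.6815/0.1704 = 3.9994
R_total = 0.62 + 21.588 + 3.9994 + 0.15 = 26.357 ft²·°F·h/BTU
Q = 570.7 × 45.57 / 26.357 = 986.71 BTU/h
E = 986.71 × 4299 = 4241900 BTU
Cost = 4241900/10⁶ × 31.93 = $135.44

135.4 dollars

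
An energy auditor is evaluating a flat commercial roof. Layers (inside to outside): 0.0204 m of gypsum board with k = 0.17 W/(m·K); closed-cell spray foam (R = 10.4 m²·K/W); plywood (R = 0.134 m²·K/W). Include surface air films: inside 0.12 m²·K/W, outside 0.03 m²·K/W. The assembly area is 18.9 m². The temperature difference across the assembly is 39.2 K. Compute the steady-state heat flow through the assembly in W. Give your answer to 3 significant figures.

68.6 W

0.0204/0.17 = 0.12
R_total = 0.12 + 0.12 + 10.4 + 0.134 + 0.03 = 10.8 m²·K/W
Q = A·ΔT/R = 18.9 × 39.2 / 10.8 = 68.57 W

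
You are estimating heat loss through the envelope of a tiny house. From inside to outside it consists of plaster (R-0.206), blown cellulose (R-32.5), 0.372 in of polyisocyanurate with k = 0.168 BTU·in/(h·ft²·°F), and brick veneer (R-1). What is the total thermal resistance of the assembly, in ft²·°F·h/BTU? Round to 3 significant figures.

35.9 ft²·°F·h/BTU

0.372/0.168 = 2.214
R_total = 0.206 + 32.5 + 2.214 + 1 = 35.92 ft²·°F·h/BTU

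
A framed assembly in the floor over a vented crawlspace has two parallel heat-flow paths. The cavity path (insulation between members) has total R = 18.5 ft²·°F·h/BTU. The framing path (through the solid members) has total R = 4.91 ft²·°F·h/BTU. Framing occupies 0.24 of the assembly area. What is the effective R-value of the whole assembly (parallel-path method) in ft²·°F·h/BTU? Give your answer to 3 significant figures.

U_eff = 0.76/18.5 + 0.24/4.91 = 0.04108 + 0.04888 = 0.08996
R_eff = 1/U_eff = 11.12 ft²·°F·h/BTU

11.1 ft²·°F·h/BTU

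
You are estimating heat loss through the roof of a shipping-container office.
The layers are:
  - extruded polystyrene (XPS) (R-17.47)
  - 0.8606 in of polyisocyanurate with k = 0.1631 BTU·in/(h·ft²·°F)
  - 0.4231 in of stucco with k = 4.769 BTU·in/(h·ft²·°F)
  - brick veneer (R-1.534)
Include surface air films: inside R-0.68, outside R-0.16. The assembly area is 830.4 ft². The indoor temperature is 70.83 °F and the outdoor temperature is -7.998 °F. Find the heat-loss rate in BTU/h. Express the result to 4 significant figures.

2597 BTU/h

0.8606/0.1631 = 5.2765
0.4231/4.769 = 0.088719
R_total = 0.68 + 17.47 + 5.2765 + 0.088719 + 1.534 + 0.16 = 25.209 ft²·°F·h/BTU
Q = A·ΔT/R = 830.4 × (70.83 − (-7.998)) / 25.209 = 2596.6 BTU/h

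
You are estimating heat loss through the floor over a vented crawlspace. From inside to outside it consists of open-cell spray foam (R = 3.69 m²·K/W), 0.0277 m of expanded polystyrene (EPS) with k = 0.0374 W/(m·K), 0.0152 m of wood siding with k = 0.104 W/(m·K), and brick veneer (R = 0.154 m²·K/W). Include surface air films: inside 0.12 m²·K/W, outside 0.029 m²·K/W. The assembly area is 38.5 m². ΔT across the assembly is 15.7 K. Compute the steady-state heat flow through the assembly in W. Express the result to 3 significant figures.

124 W

0.0277/0.0374 = 0.7406
0.0152/0.104 = 0.1462
R_total = 0.12 + 3.69 + 0.7406 + 0.1462 + 0.154 + 0.029 = 4.88 m²·K/W
Q = A·ΔT/R = 38.5 × 15.7 / 4.88 = 123.9 W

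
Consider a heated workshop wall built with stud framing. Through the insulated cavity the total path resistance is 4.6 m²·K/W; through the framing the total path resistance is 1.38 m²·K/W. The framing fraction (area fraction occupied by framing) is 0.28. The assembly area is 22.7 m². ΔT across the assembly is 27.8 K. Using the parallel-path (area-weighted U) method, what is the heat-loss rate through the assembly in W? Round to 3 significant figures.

227 W

U_eff = 0.72/4.6 + 0.28/1.38 = 0.1565 + 0.2029 = 0.3594
R_eff = 1/U_eff = 2.782 m²·K/W
Q = 22.7 × 27.8 / 2.782 = 226.8 W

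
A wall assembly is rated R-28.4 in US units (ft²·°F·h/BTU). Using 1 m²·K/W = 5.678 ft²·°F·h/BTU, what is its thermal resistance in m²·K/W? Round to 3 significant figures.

5.00 m²·K/W

R_SI = 28.4/5.678 = 5.002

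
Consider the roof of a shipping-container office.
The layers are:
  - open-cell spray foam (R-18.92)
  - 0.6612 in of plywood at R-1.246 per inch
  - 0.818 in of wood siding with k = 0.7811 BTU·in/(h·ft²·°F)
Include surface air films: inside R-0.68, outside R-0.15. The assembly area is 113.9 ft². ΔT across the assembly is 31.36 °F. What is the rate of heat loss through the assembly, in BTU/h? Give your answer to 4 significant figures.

0.6612 × 1.246 = 0.82386
0.818/0.7811 = 1.0472
R_total = 0.68 + 18.92 + 0.82386 + 1.0472 + 0.15 = 21.621 ft²·°F·h/BTU
Q = A·ΔT/R = 113.9 × 31.36 / 21.621 = 165.2 BTU/h

165.2 BTU/h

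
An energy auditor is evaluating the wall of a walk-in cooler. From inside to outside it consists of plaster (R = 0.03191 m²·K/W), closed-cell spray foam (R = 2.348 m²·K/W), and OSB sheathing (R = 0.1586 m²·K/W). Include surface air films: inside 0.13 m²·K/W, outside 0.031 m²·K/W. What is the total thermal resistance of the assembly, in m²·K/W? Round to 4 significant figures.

2.700 m²·K/W

R_total = 0.13 + 0.03191 + 2.348 + 0.1586 + 0.031 = 2.6995 m²·K/W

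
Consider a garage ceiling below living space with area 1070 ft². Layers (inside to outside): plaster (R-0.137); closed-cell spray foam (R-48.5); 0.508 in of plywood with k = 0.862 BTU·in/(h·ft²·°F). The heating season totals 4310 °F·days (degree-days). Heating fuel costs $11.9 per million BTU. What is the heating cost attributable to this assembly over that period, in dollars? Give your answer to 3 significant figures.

26.8 dollars

0.508/0.862 = 0.5893
R_total = 0.137 + 48.5 + 0.5893 = 49.23 ft²·°F·h/BTU
E = A × HDD × 24 / R = 1070 × 4310 × 24 / 49.23 = 2248000 BTU
Cost = 2248000/10⁶ × 11.9 = $26.76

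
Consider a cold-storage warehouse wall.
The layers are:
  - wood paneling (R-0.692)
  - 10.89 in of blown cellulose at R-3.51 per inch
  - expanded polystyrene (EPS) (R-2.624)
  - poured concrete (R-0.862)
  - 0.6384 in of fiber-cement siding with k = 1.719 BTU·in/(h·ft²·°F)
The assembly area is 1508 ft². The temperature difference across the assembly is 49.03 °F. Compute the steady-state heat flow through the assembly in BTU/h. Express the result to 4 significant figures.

10.89 × 3.51 = 38.224
0.6384/1.719 = 0.37138
R_total = 0.692 + 38.224 + 2.624 + 0.862 + 0.37138 = 42.773 ft²·°F·h/BTU
Q = A·ΔT/R = 1508 × 49.03 / 42.773 = 1728.6 BTU/h

1729 BTU/h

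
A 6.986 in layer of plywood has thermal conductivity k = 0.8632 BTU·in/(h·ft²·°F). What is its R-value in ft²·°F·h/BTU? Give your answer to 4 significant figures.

R = L/k = 6.986/0.8632 = 8.0931 ft²·°F·h/BTU

8.093 ft²·°F·h/BTU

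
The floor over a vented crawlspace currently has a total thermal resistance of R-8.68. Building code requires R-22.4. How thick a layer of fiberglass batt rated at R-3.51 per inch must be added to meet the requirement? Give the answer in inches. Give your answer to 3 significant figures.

ΔR = 22.4 − 8.68 = 13.72 ft²·°F·h/BTU
L = ΔR / (R/in) = 13.72/3.51 = 3.909 in

3.91 in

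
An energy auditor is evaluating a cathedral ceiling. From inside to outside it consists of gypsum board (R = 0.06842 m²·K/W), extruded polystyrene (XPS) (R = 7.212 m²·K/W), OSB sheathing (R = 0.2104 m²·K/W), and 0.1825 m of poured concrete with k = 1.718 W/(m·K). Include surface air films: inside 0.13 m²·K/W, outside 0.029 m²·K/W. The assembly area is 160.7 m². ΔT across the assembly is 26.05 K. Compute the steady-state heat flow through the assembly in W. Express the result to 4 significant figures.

539.7 W

0.1825/1.718 = 0.10623
R_total = 0.13 + 0.06842 + 7.212 + 0.2104 + 0.10623 + 0.029 = 7.756 m²·K/W
Q = A·ΔT/R = 160.7 × 26.05 / 7.756 = 539.74 W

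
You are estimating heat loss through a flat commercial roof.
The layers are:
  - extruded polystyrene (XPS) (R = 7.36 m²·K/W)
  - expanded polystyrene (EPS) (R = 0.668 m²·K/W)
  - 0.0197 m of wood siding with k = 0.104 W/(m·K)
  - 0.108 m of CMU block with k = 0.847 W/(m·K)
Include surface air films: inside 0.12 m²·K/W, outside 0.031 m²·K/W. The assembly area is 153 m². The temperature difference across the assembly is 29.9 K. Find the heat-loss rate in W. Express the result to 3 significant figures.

0.0197/0.104 = 0.1894
0.108/0.847 = 0.1275
R_total = 0.12 + 7.36 + 0.668 + 0.1894 + 0.1275 + 0.031 = 8.496 m²·K/W
Q = A·ΔT/R = 153 × 29.9 / 8.496 = 538.5 W

538 W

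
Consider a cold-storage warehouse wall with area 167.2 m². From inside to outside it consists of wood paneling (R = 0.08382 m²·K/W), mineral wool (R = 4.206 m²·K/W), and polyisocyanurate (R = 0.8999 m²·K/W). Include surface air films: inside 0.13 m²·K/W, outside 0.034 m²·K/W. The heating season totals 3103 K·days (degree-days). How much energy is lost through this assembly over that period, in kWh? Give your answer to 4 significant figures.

R_total = 0.13 + 0.08382 + 4.206 + 0.8999 + 0.034 = 5.3537 m²·K/W
E = A × HDD × 24 / R / 1000 = 167.2 × 3103 × 24 / 5.3537 / 1000 = 2325.8 kWh

2326 kWh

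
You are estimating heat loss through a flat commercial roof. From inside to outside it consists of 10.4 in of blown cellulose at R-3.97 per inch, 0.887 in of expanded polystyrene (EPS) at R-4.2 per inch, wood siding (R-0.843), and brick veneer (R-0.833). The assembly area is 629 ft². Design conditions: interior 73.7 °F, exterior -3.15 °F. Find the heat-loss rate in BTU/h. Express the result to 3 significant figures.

1040 BTU/h

10.4 × 3.97 = 41.29
0.887 × 4.2 = 3.725
R_total = 41.29 + 3.725 + 0.843 + 0.833 = 46.69 ft²·°F·h/BTU
Q = A·ΔT/R = 629 × (73.7 − (-3.15)) / 46.69 = 1035 BTU/h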